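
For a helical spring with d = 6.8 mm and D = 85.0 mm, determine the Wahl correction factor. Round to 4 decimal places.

1.1144

C = D/d = 85.0/6.8 = 12.5000
K_W = (4C−1)/(4C−4) + 0.615/C = 49.000/46.000 + 0.0492 = 1.1144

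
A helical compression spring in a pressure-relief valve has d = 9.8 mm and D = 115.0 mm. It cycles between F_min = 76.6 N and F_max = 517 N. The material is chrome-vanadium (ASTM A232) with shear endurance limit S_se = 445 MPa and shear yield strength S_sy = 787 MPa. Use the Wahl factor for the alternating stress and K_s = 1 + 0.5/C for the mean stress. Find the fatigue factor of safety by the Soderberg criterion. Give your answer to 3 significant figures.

C = D/d = 115.0/9.8 = 11.7347; K_W = (4C−1)/(4C−4)+0.615/C = 1.1223; K_s = 1+0.5/C = 1.0426
F_a = (F_max−F_min)/2 = 220.2 N; F_m = (F_max+F_min)/2 = 296.8 N
τ_a = K_W·8F_aD/(πd³) = 1.1223 × 68.514 = 76.891 MPa
τ_m = K_s·8F_mD/(πd³) = 1.0426 × 92.347 = 96.282 MPa
Soderberg: 1/n_f = τ_a/S_se + τ_m/S_sy = 76.891/445 + 96.282/787 = 0.17279 + 0.12234 = 0.29513
n_f = 1/0.29513 = 3.388

3.39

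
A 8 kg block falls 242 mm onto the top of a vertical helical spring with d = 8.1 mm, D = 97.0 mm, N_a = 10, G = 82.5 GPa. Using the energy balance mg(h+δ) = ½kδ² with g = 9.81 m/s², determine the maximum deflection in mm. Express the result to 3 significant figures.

106 mm

k = Gd⁴/(8D³N_a) = (82.5×10³)(8.1⁴)/(8·97.0³·10) = 4.8639 N/mm
W = mg = 8 × 9.81 = 78.48 N
½kδ² − Wδ − Wh = 0 → δ = (W + √(W² + 2kWh))/k
δ = (78.48 + √(6159.1 + 184754))/4.8639 = (78.48 + 436.94)/4.8639 = 105.97 mm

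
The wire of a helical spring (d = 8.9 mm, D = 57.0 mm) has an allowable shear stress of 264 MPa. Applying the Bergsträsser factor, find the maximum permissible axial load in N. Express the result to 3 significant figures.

C = D/d = 57.0/8.9 = 6.4045
K_B = (4C+2)/(4C−3) = 27.618/22.618 = 1.2211
τ_max = K·8FD/(πd³) → F_max = τ_allow·πd³/(8DK)
F_max = 264·π·8.9³/(8·57.0·1.2211) = 5.8469e+05/556.8 = 1050.1 N

1050 N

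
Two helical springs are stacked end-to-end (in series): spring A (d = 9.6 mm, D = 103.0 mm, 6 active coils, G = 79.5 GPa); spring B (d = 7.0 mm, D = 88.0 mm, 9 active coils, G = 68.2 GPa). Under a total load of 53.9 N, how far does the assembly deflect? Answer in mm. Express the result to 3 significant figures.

20.3 mm

k_A = Gd⁴/(8D³N_a) = (79.5×10³)(9.6⁴)/(8·103.0³·6) = 12.874 N/mm
k_B = Gd⁴/(8D³N_a) = (68.2×10³)(7.0⁴)/(8·88.0³·9) = 3.3373 N/mm
Series: 1/k_eq = 1/12.874 + 1/3.3373 = 0.37732; k_eq = 2.6503 N/mm
δ = F/k_eq = 53.9/2.6503 = 20.338 mm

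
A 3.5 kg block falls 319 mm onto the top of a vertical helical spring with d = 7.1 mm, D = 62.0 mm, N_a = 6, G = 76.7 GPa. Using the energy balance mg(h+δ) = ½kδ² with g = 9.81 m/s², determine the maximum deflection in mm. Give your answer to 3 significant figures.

37.9 mm

k = Gd⁴/(8D³N_a) = (76.7×10³)(7.1⁴)/(8·62.0³·6) = 17.038 N/mm
W = mg = 3.5 × 9.81 = 34.335 N
½kδ² − Wδ − Wh = 0 → δ = (W + √(W² + 2kWh))/k
δ = (34.335 + √(1178.9 + 373225))/17.038 = (34.335 + 611.89)/17.038 = 37.929 mm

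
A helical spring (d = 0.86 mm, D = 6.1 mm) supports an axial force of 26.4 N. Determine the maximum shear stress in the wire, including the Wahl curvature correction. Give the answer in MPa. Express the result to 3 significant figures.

Spring index C = D/d = 6.1/0.86 = 7.0930
K_W = (4C−1)/(4C−4) + 0.615/C = 27.372/24.372 + 0.0867 = 1.2098
τ₀ = 8FD/(πd³) = 8·26.4·6.1/(π·0.86³) = 1288.32/1.9982 = 644.73 MPa
τ_max = K·τ₀ = 1.2098 × 644.73 = 779.99 MPa

780 MPa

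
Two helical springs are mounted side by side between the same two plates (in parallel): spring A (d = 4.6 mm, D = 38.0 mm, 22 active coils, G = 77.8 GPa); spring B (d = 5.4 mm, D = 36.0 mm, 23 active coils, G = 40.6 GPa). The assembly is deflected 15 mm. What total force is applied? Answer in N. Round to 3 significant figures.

k_A = Gd⁴/(8D³N_a) = (77.8×10³)(4.6⁴)/(8·38.0³·22) = 3.607 N/mm
k_B = Gd⁴/(8D³N_a) = (40.6×10³)(5.4⁴)/(8·36.0³·23) = 4.0214 N/mm
Parallel: k_eq = 3.607 + 4.0214 = 7.6284 N/mm
F = k_eq·δ = 7.6284·15 = 114.43 N

114 N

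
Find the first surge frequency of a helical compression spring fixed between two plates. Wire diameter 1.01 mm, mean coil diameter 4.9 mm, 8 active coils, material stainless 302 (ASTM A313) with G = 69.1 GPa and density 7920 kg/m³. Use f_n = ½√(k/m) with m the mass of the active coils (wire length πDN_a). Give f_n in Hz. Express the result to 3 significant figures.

1750 Hz

k = Gd⁴/(8D³N_a) = (69.1×10³)(1.01⁴)/(8·4.9³·8) = 9.5498 N/mm = 9549.8 N/m
Wire length L = πDN_a = π·4.9·8 = 123.15 mm
m = ρ·(πd²/4)·L = 7920 × 0.80118×10⁻⁶ m² × 0.12315 m = 0.00078144 kg
f_n = ½√(k/m) = 0.5·√(9549.8/0.00078144) = 0.5·√(1.2221e+07) = 1747.9 Hz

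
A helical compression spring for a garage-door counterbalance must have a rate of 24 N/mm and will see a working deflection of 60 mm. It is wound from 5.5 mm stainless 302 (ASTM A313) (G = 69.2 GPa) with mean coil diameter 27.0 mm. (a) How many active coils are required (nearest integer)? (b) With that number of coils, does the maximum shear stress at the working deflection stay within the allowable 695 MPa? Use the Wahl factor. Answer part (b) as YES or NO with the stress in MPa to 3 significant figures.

(a) 17 coils; (b) NO, τ_max = 773 MPa

N_a = Gd⁴/(8D³k) = (69.2×10³)(5.5⁴)/(8·27.0³·24) = 16.76 → N_a = 17
Actual rate k = Gd⁴/(8D³·17) = 23.655 N/mm
Working load F = kδ = 23.655·60 = 1419.3 N
C = 27.0/5.5 = 4.9091; K_W = (4C−1)/(4C−4)+0.615/C = 1.3171
τ_max = K_W·8FD/(πd³) = 1.3171·586.53 = 772.55 MPa
τ_max > 695 MPa → exceeds allowable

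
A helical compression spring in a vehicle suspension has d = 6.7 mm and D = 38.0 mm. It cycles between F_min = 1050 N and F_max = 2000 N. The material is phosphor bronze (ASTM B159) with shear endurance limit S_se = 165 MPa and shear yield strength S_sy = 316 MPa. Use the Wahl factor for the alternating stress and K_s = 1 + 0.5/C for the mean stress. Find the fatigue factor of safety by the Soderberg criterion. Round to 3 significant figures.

C = D/d = 38.0/6.7 = 5.6716; K_W = (4C−1)/(4C−4)+0.615/C = 1.2690; K_s = 1+0.5/C = 1.0882
F_a = (F_max−F_min)/2 = 475 N; F_m = (F_max+F_min)/2 = 1525 N
τ_a = K_W·8F_aD/(πd³) = 1.2690 × 152.82 = 193.93 MPa
τ_m = K_s·8F_mD/(πd³) = 1.0882 × 490.65 = 533.9 MPa
Soderberg: 1/n_f = τ_a/S_se + τ_m/S_sy = 193.93/165 + 533.9/316 = 1.17534 + 1.68956 = 2.8649
n_f = 1/2.8649 = 0.3491

0.349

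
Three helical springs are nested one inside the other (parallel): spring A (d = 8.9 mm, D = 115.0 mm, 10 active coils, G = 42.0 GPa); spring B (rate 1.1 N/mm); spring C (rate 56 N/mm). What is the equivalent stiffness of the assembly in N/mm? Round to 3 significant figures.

59.3 N/mm

k_A = Gd⁴/(8D³N_a) = (42.0×10³)(8.9⁴)/(8·115.0³·10) = 2.1658 N/mm
Parallel: k_eq = 2.1658 + 1.1 + 56 = 59.266 N/mm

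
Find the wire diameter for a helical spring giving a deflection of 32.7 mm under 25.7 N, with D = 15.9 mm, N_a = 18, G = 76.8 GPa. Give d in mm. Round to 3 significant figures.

1.56 mm

Required rate k = F/δ = 25.7/32.7 = 0.78593 N/mm
d = (8D³N_a·k / G)^(1/4) = (8·15.9³·18·0.78593 / (76.8×10³))^0.25
  = (5.9235)^0.25 = 1.5601 mm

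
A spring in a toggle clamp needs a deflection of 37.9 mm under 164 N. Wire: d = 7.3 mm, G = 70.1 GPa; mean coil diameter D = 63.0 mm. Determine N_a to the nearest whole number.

Required rate k = F/δ = 164/37.9 = 4.3272 N/mm
N_a = Gd⁴/(8D³k) = (70.1×10³ × 7.3⁴)/(8 × 63.0³ × 4.3272)
    = 1.99072e+08 / 8.65598e+06 = 23 → 23 coils

23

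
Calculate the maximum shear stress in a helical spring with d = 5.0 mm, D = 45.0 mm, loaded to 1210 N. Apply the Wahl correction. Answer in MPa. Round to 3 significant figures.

1290 MPa

Spring index C = D/d = 45.0/5.0 = 9.0000
K_W = (4C−1)/(4C−4) + 0.615/C = 35.000/32.000 + 0.0683 = 1.1621
τ₀ = 8FD/(πd³) = 8·1210·45.0/(π·5.0³) = 435600/392.7 = 1109.2 MPa
τ_max = K·τ₀ = 1.1621 × 1109.2 = 1289 MPa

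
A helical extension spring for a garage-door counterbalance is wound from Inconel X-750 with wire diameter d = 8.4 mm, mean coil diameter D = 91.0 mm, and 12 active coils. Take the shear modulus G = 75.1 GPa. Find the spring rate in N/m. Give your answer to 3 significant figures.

5170 N/m

k = Gd⁴/(8D³N_a) = (75.1×10³ × 8.4⁴) / (8 × 91.0³ × 12)
  = 3.73901e+08 / 7.23428e+07 = 5.1685 N/mm = 5168.5 N/m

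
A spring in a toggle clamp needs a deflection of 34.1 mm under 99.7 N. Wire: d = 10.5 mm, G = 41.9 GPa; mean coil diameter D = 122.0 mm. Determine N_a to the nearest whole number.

12

Required rate k = F/δ = 99.7/34.1 = 2.9238 N/mm
N_a = Gd⁴/(8D³k) = (41.9×10³ × 10.5⁴)/(8 × 122.0³ × 2.9238)
    = 5.09297e+08 / 4.24727e+07 = 11.99 → 12 coils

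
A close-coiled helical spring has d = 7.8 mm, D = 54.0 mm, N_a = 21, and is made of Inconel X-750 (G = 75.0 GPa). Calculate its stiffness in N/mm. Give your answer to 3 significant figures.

k = Gd⁴/(8D³N_a) = (75.0×10³ × 7.8⁴) / (8 × 54.0³ × 21)
  = 2.77613e+08 / 2.6454e+07 = 10.494 N/mm

10.5 N/mm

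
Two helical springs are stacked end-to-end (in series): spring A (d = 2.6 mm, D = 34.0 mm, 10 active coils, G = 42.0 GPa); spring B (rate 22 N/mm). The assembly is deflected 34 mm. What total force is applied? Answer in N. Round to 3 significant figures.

k_A = Gd⁴/(8D³N_a) = (42.0×10³)(2.6⁴)/(8·34.0³·10) = 0.6104 N/mm
Series: 1/k_eq = 1/0.6104 + 1/22 = 1.6837; k_eq = 0.59392 N/mm
F = k_eq·δ = 0.59392·34 = 20.193 N

20.2 N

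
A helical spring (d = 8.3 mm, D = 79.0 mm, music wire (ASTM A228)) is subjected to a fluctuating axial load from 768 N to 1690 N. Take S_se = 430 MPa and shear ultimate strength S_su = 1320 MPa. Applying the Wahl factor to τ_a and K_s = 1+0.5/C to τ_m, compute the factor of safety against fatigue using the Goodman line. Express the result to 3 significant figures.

C = D/d = 79.0/8.3 = 9.5181; K_W = (4C−1)/(4C−4)+0.615/C = 1.1527; K_s = 1+0.5/C = 1.0525
F_a = (F_max−F_min)/2 = 461 N; F_m = (F_max+F_min)/2 = 1229 N
τ_a = K_W·8F_aD/(πd³) = 1.1527 × 162.19 = 186.95 MPa
τ_m = K_s·8F_mD/(πd³) = 1.0525 × 432.4 = 455.11 MPa
Goodman: 1/n_f = τ_a/S_se + τ_m/S_su = 186.95/430 + 455.11/1320 = 0.43478 + 0.34478 = 0.77956
n_f = 1/0.77956 = 1.283

1.28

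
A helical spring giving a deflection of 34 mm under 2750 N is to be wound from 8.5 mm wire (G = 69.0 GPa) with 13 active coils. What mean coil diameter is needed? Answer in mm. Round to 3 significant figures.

35.0 mm

Required rate k = F/δ = 2750/34 = 80.882 N/mm
D = (Gd⁴/(8N_a·k))^(1/3) = (69.0×10³·8.5⁴/(8·13·80.882))^(1/3)
  = (42819.1)^(1/3) = 34.9848 mm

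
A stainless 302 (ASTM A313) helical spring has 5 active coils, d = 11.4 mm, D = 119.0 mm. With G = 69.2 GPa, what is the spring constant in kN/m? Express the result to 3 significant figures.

k = Gd⁴/(8D³N_a) = (69.2×10³ × 11.4⁴) / (8 × 119.0³ × 5)
  = 1.16876e+09 / 6.74064e+07 = 17.339 N/mm

17.3 kN/m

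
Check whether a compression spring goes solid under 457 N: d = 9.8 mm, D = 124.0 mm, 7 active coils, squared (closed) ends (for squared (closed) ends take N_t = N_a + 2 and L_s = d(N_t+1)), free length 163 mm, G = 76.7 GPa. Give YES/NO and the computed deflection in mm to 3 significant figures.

k = Gd⁴/(8D³N_a) = (76.7×10³)(9.8⁴)/(8·124.0³·7) = 6.6259 N/mm
N_t = 9; L_s = 9.8·10 = 98 mm; δ_solid = L₀ − L_s = 163 − 98 = 65 mm
δ = F/k = 457/6.6259 = 68.971 mm
δ ≥ δ_solid → spring goes solid

YES, δ = 69.0 mm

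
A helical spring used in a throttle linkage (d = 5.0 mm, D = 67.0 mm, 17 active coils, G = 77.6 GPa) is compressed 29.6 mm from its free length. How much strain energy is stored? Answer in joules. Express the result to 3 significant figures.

k = Gd⁴/(8D³N_a) = (77.6×10³)(5.0⁴)/(8·67.0³·17) = 1.1857 N/mm
U = ½kδ² = 0.5 × 1.1857 × 29.6² = 519.44 N·mm = 0.51944 J

0.519 J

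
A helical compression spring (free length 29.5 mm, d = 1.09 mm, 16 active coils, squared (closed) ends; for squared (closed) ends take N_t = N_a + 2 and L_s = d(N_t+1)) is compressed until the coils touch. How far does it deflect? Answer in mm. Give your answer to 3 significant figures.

N_t = 18; L_s = 1.09·19 = 20.71 mm
δ_solid = L₀ − L_s = 29.5 − 20.71 = 8.79 mm

8.79 mm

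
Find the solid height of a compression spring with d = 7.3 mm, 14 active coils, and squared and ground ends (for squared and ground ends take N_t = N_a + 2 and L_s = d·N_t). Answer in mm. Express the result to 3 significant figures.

squared and ground ends: N_t = N_a + 2 = 14 + 2 = 16
L_s = d·N_t = 7.3 × 16 = 116.8 mm

117 mm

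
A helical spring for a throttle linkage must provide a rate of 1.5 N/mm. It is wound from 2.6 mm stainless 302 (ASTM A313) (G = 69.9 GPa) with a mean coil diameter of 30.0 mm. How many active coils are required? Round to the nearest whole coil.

N_a = Gd⁴/(8D³k) = (69.9×10³ × 2.6⁴)/(8 × 30.0³ × 1.5)
    = 3.19426e+06 / 324000 = 9.859 → 10 coils

10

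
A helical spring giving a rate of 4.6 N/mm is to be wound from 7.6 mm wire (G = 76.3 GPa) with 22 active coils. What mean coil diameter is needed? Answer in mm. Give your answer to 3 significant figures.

68.0 mm

D = (Gd⁴/(8N_a·k))^(1/3) = (76.3×10³·7.6⁴/(8·22·4.6))^(1/3)
  = (314419)^(1/3) = 67.9990 mm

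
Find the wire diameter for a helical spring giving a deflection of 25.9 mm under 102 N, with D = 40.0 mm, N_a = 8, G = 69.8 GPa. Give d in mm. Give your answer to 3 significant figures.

3.90 mm

Required rate k = F/δ = 102/25.9 = 3.9382 N/mm
d = (8D³N_a·k / G)^(1/4) = (8·40.0³·8·3.9382 / (69.8×10³))^0.25
  = (231.1)^0.25 = 3.8990 mm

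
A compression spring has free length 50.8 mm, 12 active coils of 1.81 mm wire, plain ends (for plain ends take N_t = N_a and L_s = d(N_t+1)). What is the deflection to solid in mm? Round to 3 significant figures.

27.3 mm

N_t = 12; L_s = 1.81·13 = 23.53 mm
δ_solid = L₀ − L_s = 50.8 − 23.53 = 27.27 mm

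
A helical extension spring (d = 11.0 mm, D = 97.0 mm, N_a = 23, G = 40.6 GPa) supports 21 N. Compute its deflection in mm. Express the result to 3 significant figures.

k = Gd⁴/(8D³N_a) = (40.6×10³)(11.0⁴)/(8·97.0³·23) = 3.5397 N/mm
δ = F/k = 21 / 3.5397 = 5.9327 mm

5.93 mm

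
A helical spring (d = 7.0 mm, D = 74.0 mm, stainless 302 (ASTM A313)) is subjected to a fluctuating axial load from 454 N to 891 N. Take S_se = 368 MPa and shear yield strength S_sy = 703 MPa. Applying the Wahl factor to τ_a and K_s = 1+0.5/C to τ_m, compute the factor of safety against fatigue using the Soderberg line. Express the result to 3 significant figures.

1.09

C = D/d = 74.0/7.0 = 10.5714; K_W = (4C−1)/(4C−4)+0.615/C = 1.1365; K_s = 1+0.5/C = 1.0473
F_a = (F_max−F_min)/2 = 218.5 N; F_m = (F_max+F_min)/2 = 672.5 N
τ_a = K_W·8F_aD/(πd³) = 1.1365 × 120.04 = 136.43 MPa
τ_m = K_s·8F_mD/(πd³) = 1.0473 × 369.46 = 386.94 MPa
Soderberg: 1/n_f = τ_a/S_se + τ_m/S_sy = 136.43/368 + 386.94/703 = 0.37074 + 0.55041 = 0.92114
n_f = 1/0.92114 = 1.086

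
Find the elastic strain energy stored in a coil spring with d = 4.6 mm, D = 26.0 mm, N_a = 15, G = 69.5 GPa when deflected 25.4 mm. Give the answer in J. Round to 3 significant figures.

4.76 J

k = Gd⁴/(8D³N_a) = (69.5×10³)(4.6⁴)/(8·26.0³·15) = 14.754 N/mm
U = ½kδ² = 0.5 × 14.754 × 25.4² = 4759.4 N·mm = 4.7594 J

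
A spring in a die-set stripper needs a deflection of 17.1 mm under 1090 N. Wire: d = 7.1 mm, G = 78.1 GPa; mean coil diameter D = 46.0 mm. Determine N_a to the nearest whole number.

Required rate k = F/δ = 1090/17.1 = 63.743 N/mm
N_a = Gd⁴/(8D³k) = (78.1×10³ × 7.1⁴)/(8 × 46.0³ × 63.743)
    = 1.98465e+08 / 4.96357e+07 = 3.998 → 4 coils

4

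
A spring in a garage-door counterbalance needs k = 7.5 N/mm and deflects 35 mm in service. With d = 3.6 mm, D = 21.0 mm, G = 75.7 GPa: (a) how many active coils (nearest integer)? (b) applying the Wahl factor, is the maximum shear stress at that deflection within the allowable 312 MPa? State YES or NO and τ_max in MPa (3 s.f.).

N_a = Gd⁴/(8D³k) = (75.7×10³)(3.6⁴)/(8·21.0³·7.5) = 22.88 → N_a = 23
Actual rate k = Gd⁴/(8D³·23) = 7.4616 N/mm
Working load F = kδ = 7.4616·35 = 261.15 N
C = 21.0/3.6 = 5.8333; K_W = (4C−1)/(4C−4)+0.615/C = 1.2606
τ_max = K_W·8FD/(πd³) = 1.2606·299.33 = 377.34 MPa
τ_max > 312 MPa → exceeds allowable

(a) 23 coils; (b) NO, τ_max = 377 MPa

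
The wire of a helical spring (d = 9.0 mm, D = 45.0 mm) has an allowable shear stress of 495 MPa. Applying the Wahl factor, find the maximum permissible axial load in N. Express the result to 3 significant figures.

C = D/d = 45.0/9.0 = 5.0000
K_W = (4C−1)/(4C−4) + 0.615/C = 19.000/16.000 + 0.1230 = 1.3105
τ_max = K·8FD/(πd³) → F_max = τ_allow·πd³/(8DK)
F_max = 495·π·9.0³/(8·45.0·1.3105) = 1.1337e+06/471.78 = 2402.9 N

2400 N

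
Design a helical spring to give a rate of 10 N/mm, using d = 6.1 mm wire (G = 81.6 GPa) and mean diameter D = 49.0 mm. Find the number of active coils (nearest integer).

12

N_a = Gd⁴/(8D³k) = (81.6×10³ × 6.1⁴)/(8 × 49.0³ × 10)
    = 1.12982e+08 / 9.41192e+06 = 12 → 12 coils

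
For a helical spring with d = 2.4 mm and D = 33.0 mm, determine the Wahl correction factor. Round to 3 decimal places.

C = D/d = 33.0/2.4 = 13.7500
K_W = (4C−1)/(4C−4) + 0.615/C = 54.000/51.000 + 0.0447 = 1.1036

1.104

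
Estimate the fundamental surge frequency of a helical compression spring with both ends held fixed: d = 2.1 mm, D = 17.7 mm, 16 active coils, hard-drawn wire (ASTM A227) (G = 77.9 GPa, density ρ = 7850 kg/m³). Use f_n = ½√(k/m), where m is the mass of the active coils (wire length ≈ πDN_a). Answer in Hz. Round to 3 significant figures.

149 Hz

k = Gd⁴/(8D³N_a) = (77.9×10³)(2.1⁴)/(8·17.7³·16) = 2.1344 N/mm = 2134.4 N/m
Wire length L = πDN_a = π·17.7·16 = 889.7 mm
m = ρ·(πd²/4)·L = 7850 × 3.4636×10⁻⁶ m² × 0.8897 m = 0.02419 kg
f_n = ½√(k/m) = 0.5·√(2134.4/0.02419) = 0.5·√(88236) = 148.52 Hz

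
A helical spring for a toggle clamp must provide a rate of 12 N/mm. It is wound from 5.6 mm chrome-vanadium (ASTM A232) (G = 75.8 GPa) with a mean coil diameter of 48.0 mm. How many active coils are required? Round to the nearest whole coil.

7

N_a = Gd⁴/(8D³k) = (75.8×10³ × 5.6⁴)/(8 × 48.0³ × 12)
    = 7.45455e+07 / 1.06168e+07 = 7.021 → 7 coils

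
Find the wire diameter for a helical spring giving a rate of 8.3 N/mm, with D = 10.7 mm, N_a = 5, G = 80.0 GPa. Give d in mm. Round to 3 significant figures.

1.50 mm

d = (8D³N_a·k / G)^(1/4) = (8·10.7³·5·8.3 / (80.0×10³))^0.25
  = (5.0839)^0.25 = 1.5016 mm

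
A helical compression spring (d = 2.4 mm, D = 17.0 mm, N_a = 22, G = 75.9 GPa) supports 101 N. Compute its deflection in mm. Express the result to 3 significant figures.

k = Gd⁴/(8D³N_a) = (75.9×10³)(2.4⁴)/(8·17.0³·22) = 2.9122 N/mm
δ = F/k = 101 / 2.9122 = 34.681 mm

34.7 mm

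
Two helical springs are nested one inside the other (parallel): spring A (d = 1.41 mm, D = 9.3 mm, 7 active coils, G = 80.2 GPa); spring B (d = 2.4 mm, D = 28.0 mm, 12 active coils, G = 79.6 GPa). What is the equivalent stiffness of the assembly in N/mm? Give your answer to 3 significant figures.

k_A = Gd⁴/(8D³N_a) = (80.2×10³)(1.41⁴)/(8·9.3³·7) = 7.0374 N/mm
k_B = Gd⁴/(8D³N_a) = (79.6×10³)(2.4⁴)/(8·28.0³·12) = 1.2532 N/mm
Parallel: k_eq = 7.0374 + 1.2532 = 8.2906 N/mm

8.29 N/mm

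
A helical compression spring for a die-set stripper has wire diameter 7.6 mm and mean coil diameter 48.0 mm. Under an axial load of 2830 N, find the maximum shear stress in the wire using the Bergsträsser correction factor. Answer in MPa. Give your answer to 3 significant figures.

965 MPa

Spring index C = D/d = 48.0/7.6 = 6.3158
K_B = (4C+2)/(4C−3) = 27.263/22.263 = 1.2246
τ₀ = 8FD/(πd³) = 8·2830·48.0/(π·7.6³) = 1.08672e+06/1379.1 = 788 MPa
τ_max = K·τ₀ = 1.2246 × 788 = 964.98 MPa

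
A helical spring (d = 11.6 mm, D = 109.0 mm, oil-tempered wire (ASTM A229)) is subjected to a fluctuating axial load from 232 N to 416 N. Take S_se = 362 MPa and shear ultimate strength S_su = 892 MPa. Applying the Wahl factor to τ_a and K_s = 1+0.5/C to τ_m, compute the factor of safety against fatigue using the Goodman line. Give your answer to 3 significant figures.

C = D/d = 109.0/11.6 = 9.3966; K_W = (4C−1)/(4C−4)+0.615/C = 1.1548; K_s = 1+0.5/C = 1.0532
F_a = (F_max−F_min)/2 = 92 N; F_m = (F_max+F_min)/2 = 324 N
τ_a = K_W·8F_aD/(πd³) = 1.1548 × 16.36 = 18.892 MPa
τ_m = K_s·8F_mD/(πd³) = 1.0532 × 57.615 = 60.681 MPa
Goodman: 1/n_f = τ_a/S_se + τ_m/S_su = 18.892/362 + 60.681/892 = 0.05219 + 0.06803 = 0.12022
n_f = 1/0.12022 = 8.318

8.32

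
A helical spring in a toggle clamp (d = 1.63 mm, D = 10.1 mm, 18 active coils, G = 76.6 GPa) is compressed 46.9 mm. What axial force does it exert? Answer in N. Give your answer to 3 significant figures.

171 N

k = Gd⁴/(8D³N_a) = (76.6×10³)(1.63⁴)/(8·10.1³·18) = 3.6446 N/mm
F = k·δ = 3.6446 × 46.9 = 170.93 N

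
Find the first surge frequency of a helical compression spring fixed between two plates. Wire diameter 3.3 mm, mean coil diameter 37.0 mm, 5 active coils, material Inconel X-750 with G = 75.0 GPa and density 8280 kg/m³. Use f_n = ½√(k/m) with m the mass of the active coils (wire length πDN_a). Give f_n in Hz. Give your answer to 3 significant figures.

163 Hz

k = Gd⁴/(8D³N_a) = (75.0×10³)(3.3⁴)/(8·37.0³·5) = 4.3899 N/mm = 4389.9 N/m
Wire length L = πDN_a = π·37.0·5 = 581.19 mm
m = ρ·(πd²/4)·L = 8280 × 8.553×10⁻⁶ m² × 0.58119 m = 0.041159 kg
f_n = ½√(k/m) = 0.5·√(4389.9/0.041159) = 0.5·√(1.0666e+05) = 163.29 Hz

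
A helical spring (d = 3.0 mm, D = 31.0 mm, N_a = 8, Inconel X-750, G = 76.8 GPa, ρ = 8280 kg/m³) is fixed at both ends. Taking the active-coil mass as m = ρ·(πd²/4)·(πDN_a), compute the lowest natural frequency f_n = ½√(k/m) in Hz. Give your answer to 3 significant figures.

134 Hz

k = Gd⁴/(8D³N_a) = (76.8×10³)(3.0⁴)/(8·31.0³·8) = 3.2627 N/mm = 3262.7 N/m
Wire length L = πDN_a = π·31.0·8 = 779.11 mm
m = ρ·(πd²/4)·L = 8280 × 7.0686×10⁻⁶ m² × 0.77911 m = 0.0456 kg
f_n = ½√(k/m) = 0.5·√(3262.7/0.0456) = 0.5·√(71551) = 133.75 Hz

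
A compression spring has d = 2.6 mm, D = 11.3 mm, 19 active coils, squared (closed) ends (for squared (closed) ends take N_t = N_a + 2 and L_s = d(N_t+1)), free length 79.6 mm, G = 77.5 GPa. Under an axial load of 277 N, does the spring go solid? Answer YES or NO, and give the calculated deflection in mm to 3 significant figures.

NO, δ = 17.2 mm

k = Gd⁴/(8D³N_a) = (77.5×10³)(2.6⁴)/(8·11.3³·19) = 16.148 N/mm
N_t = 21; L_s = 2.6·22 = 57.2 mm; δ_solid = L₀ − L_s = 79.6 − 57.2 = 22.4 mm
δ = F/k = 277/16.148 = 17.154 mm
δ < δ_solid → spring does not go solid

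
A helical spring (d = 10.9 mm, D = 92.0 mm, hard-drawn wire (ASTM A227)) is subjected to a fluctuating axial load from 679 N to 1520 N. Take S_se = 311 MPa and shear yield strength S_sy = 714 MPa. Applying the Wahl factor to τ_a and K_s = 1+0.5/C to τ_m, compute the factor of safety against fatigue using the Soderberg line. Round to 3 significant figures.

C = D/d = 92.0/10.9 = 8.4404; K_W = (4C−1)/(4C−4)+0.615/C = 1.1737; K_s = 1+0.5/C = 1.0592
F_a = (F_max−F_min)/2 = 420.5 N; F_m = (F_max+F_min)/2 = 1099.5 N
τ_a = K_W·8F_aD/(πd³) = 1.1737 × 76.07 = 89.281 MPa
τ_m = K_s·8F_mD/(πd³) = 1.0592 × 198.9 = 210.69 MPa
Soderberg: 1/n_f = τ_a/S_se + τ_m/S_sy = 89.281/311 + 210.69/714 = 0.28708 + 0.29508 = 0.58216
n_f = 1/0.58216 = 1.718

1.72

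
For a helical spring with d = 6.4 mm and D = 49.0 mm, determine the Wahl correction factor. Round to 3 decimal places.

1.193

C = D/d = 49.0/6.4 = 7.6562
K_W = (4C−1)/(4C−4) + 0.615/C = 29.625/26.625 + 0.0803 = 1.1930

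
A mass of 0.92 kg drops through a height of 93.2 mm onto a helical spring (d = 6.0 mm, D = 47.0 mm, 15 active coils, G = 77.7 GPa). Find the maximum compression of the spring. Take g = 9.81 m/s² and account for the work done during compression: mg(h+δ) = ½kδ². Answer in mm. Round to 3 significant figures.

k = Gd⁴/(8D³N_a) = (77.7×10³)(6.0⁴)/(8·47.0³·15) = 8.0826 N/mm
W = mg = 0.92 × 9.81 = 9.0252 N
½kδ² − Wδ − Wh = 0 → δ = (W + √(W² + 2kWh))/k
δ = (9.0252 + √(81.454 + 13597.3))/8.0826 = (9.0252 + 116.96)/8.0826 = 15.587 mm

15.6 mm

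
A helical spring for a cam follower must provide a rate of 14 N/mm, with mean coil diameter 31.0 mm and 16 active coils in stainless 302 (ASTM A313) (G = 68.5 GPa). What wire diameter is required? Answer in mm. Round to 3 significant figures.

d = (8D³N_a·k / G)^(1/4) = (8·31.0³·16·14 / (68.5×10³))^0.25
  = (779.35)^0.25 = 5.2836 mm

5.28 mm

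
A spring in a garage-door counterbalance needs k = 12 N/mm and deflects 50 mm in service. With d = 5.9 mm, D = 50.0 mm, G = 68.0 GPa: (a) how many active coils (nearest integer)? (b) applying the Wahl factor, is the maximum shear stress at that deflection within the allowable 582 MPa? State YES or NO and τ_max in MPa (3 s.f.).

N_a = Gd⁴/(8D³k) = (68.0×10³)(5.9⁴)/(8·50.0³·12) = 6.867 → N_a = 7
Actual rate k = Gd⁴/(8D³·7) = 11.771 N/mm
Working load F = kδ = 11.771·50 = 588.56 N
C = 50.0/5.9 = 8.4746; K_W = (4C−1)/(4C−4)+0.615/C = 1.1729
τ_max = K_W·8FD/(πd³) = 1.1729·364.87 = 427.96 MPa
τ_max ≤ 582 MPa → acceptable

(a) 7 coils; (b) YES, τ_max = 428 MPa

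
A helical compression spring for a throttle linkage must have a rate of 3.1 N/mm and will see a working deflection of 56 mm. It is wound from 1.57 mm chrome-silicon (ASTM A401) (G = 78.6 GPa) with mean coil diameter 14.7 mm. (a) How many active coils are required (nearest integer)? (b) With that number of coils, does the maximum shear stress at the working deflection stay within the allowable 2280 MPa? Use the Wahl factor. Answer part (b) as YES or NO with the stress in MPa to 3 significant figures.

N_a = Gd⁴/(8D³k) = (78.6×10³)(1.57⁴)/(8·14.7³·3.1) = 6.062 → N_a = 6
Actual rate k = Gd⁴/(8D³·6) = 3.132 N/mm
Working load F = kδ = 3.132·56 = 175.39 N
C = 14.7/1.57 = 9.3631; K_W = (4C−1)/(4C−4)+0.615/C = 1.1554
τ_max = K_W·8FD/(πd³) = 1.1554·1696.6 = 1960.2 MPa
τ_max ≤ 2280 MPa → acceptable

(a) 6 coils; (b) YES, τ_max = 1960 MPa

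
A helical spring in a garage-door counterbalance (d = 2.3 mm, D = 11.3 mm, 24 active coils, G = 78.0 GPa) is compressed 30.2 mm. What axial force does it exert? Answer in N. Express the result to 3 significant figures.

238 N

k = Gd⁴/(8D³N_a) = (78.0×10³)(2.3⁴)/(8·11.3³·24) = 7.879 N/mm
F = k·δ = 7.879 × 30.2 = 237.94 N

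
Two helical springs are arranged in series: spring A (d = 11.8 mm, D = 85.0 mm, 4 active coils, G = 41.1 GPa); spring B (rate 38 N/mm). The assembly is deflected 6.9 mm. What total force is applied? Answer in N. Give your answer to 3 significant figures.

k_A = Gd⁴/(8D³N_a) = (41.1×10³)(11.8⁴)/(8·85.0³·4) = 40.547 N/mm
Series: 1/k_eq = 1/40.547 + 1/38 = 0.050978; k_eq = 19.616 N/mm
F = k_eq·δ = 19.616·6.9 = 135.35 N

135 N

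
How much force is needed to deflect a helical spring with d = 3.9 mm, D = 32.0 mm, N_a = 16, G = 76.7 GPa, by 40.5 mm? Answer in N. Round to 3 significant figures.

171 N

k = Gd⁴/(8D³N_a) = (76.7×10³)(3.9⁴)/(8·32.0³·16) = 4.2305 N/mm
F = k·δ = 4.2305 × 40.5 = 171.34 N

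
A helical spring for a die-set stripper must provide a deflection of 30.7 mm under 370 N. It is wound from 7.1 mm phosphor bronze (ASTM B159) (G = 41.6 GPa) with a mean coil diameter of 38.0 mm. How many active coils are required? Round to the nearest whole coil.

Required rate k = F/δ = 370/30.7 = 12.052 N/mm
N_a = Gd⁴/(8D³k) = (41.6×10³ × 7.1⁴)/(8 × 38.0³ × 12.052)
    = 1.05713e+08 / 5.29059e+06 = 19.98 → 20 coils

20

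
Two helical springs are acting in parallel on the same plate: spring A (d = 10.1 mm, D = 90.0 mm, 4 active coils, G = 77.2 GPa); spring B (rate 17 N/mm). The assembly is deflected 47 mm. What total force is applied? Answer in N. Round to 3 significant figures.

2420 N

k_A = Gd⁴/(8D³N_a) = (77.2×10³)(10.1⁴)/(8·90.0³·4) = 34.437 N/mm
Parallel: k_eq = 34.437 + 17 = 51.437 N/mm
F = k_eq·δ = 51.437·47 = 2417.5 N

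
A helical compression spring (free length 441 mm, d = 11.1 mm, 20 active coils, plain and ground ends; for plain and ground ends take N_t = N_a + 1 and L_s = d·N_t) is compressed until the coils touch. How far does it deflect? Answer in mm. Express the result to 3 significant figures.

208 mm

N_t = 21; L_s = 11.1·21 = 233.1 mm
δ_solid = L₀ − L_s = 441 − 233.1 = 207.9 mm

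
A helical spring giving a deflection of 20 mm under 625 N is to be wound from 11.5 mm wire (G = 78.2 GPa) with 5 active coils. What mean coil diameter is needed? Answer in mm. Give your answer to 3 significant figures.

103 mm

Required rate k = F/δ = 625/20 = 31.25 N/mm
D = (Gd⁴/(8N_a·k))^(1/3) = (78.2×10³·11.5⁴/(8·5·31.25))^(1/3)
  = (1.09418e+06)^(1/3) = 103.0456 mm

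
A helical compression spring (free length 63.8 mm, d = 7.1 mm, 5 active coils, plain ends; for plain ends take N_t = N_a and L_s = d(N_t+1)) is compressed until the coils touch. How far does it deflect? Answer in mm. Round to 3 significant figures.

21.2 mm

N_t = 5; L_s = 7.1·6 = 42.6 mm
δ_solid = L₀ − L_s = 63.8 − 42.6 = 21.2 mm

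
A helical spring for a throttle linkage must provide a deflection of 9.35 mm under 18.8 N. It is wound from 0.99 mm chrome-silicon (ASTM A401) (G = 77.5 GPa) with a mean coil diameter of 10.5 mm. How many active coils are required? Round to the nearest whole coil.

4

Required rate k = F/δ = 18.8/9.35 = 2.0107 N/mm
N_a = Gd⁴/(8D³k) = (77.5×10³ × 0.99⁴)/(8 × 10.5³ × 2.0107)
    = 74446.2 / 18621 = 3.998 → 4 coils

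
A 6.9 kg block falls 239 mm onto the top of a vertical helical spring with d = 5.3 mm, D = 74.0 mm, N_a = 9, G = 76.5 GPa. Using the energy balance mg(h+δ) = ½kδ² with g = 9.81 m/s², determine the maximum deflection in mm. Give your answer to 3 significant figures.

k = Gd⁴/(8D³N_a) = (76.5×10³)(5.3⁴)/(8·74.0³·9) = 2.0689 N/mm
W = mg = 6.9 × 9.81 = 67.689 N
½kδ² − Wδ − Wh = 0 → δ = (W + √(W² + 2kWh))/k
δ = (67.689 + √(4581.8 + 66939.6))/2.0689 = (67.689 + 267.43)/2.0689 = 161.98 mm

162 mm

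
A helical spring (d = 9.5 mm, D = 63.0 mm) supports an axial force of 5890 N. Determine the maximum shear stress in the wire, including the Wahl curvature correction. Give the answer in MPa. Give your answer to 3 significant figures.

Spring index C = D/d = 63.0/9.5 = 6.6316
K_W = (4C−1)/(4C−4) + 0.615/C = 25.526/22.526 + 0.0927 = 1.2259
τ₀ = 8FD/(πd³) = 8·5890·63.0/(π·9.5³) = 2.96856e+06/2693.5 = 1102.1 MPa
τ_max = K·τ₀ = 1.2259 × 1102.1 = 1351.1 MPa

1350 MPa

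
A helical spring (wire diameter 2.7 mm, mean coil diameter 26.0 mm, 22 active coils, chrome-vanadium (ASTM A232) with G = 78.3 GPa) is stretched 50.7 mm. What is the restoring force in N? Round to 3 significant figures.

68.2 N

k = Gd⁴/(8D³N_a) = (78.3×10³)(2.7⁴)/(8·26.0³·22) = 1.3452 N/mm
F = k·δ = 1.3452 × 50.7 = 68.201 N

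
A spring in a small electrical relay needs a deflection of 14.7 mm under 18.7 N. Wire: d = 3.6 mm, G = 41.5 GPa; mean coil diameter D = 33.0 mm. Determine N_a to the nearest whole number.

19

Required rate k = F/δ = 18.7/14.7 = 1.2721 N/mm
N_a = Gd⁴/(8D³k) = (41.5×10³ × 3.6⁴)/(8 × 33.0³ × 1.2721)
    = 6.97041e+06 / 365726 = 19.06 → 19 coils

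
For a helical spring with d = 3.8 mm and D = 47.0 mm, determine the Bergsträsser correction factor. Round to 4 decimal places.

1.1076

C = D/d = 47.0/3.8 = 12.3684
K_B = (4C+2)/(4C−3) = 51.474/46.474 = 1.1076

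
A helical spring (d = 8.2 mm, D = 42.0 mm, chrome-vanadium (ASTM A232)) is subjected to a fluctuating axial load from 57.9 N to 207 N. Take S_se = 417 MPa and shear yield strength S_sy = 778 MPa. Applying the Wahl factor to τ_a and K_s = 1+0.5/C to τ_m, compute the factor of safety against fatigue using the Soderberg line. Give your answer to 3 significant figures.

12.3

C = D/d = 42.0/8.2 = 5.1220; K_W = (4C−1)/(4C−4)+0.615/C = 1.3020; K_s = 1+0.5/C = 1.0976
F_a = (F_max−F_min)/2 = 74.55 N; F_m = (F_max+F_min)/2 = 132.45 N
τ_a = K_W·8F_aD/(πd³) = 1.3020 × 14.461 = 18.828 MPa
τ_m = K_s·8F_mD/(πd³) = 1.0976 × 25.692 = 28.2 MPa
Soderberg: 1/n_f = τ_a/S_se + τ_m/S_sy = 18.828/417 + 28.2/778 = 0.04515 + 0.03625 = 0.081399
n_f = 1/0.081399 = 12.29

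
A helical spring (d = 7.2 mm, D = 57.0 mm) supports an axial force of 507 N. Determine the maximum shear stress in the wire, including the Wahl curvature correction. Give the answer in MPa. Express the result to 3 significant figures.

Spring index C = D/d = 57.0/7.2 = 7.9167
K_W = (4C−1)/(4C−4) + 0.615/C = 30.667/27.667 + 0.0777 = 1.1861
τ₀ = 8FD/(πd³) = 8·507·57.0/(π·7.2³) = 231192/1172.6 = 197.16 MPa
τ_max = K·τ₀ = 1.1861 × 197.16 = 233.86 MPa

234 MPa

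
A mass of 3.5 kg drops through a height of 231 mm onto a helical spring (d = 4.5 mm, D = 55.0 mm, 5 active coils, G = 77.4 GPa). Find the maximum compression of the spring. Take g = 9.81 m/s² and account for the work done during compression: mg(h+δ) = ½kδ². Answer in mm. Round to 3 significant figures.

65.3 mm

k = Gd⁴/(8D³N_a) = (77.4×10³)(4.5⁴)/(8·55.0³·5) = 4.7692 N/mm
W = mg = 3.5 × 9.81 = 34.335 N
½kδ² − Wδ − Wh = 0 → δ = (W + √(W² + 2kWh))/k
δ = (34.335 + √(1178.9 + 75652.3))/4.7692 = (34.335 + 277.18)/4.7692 = 65.319 mm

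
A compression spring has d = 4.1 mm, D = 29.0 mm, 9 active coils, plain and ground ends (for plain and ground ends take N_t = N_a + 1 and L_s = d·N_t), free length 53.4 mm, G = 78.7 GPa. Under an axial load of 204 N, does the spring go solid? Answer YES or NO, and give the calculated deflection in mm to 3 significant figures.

k = Gd⁴/(8D³N_a) = (78.7×10³)(4.1⁴)/(8·29.0³·9) = 12.664 N/mm
N_t = 10; L_s = 4.1·10 = 41 mm; δ_solid = L₀ − L_s = 53.4 − 41 = 12.4 mm
δ = F/k = 204/12.664 = 16.108 mm
δ ≥ δ_solid → spring goes solid

YES, δ = 16.1 mm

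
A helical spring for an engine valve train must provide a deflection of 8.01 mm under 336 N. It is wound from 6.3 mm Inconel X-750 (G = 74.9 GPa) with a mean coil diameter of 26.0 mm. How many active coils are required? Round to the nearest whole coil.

Required rate k = F/δ = 336/8.01 = 41.948 N/mm
N_a = Gd⁴/(8D³k) = (74.9×10³ × 6.3⁴)/(8 × 26.0³ × 41.948)
    = 1.1799e+08 / 5.89816e+06 = 20 → 20 coils

20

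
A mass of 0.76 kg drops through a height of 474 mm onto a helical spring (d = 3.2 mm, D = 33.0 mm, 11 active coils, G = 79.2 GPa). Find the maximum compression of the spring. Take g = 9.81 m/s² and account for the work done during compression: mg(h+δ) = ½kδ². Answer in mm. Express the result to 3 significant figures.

54.8 mm

k = Gd⁴/(8D³N_a) = (79.2×10³)(3.2⁴)/(8·33.0³·11) = 2.626 N/mm
W = mg = 0.76 × 9.81 = 7.4556 N
½kδ² − Wδ − Wh = 0 → δ = (W + √(W² + 2kWh))/k
δ = (7.4556 + √(55.586 + 18560.6))/2.626 = (7.4556 + 136.44)/2.626 = 54.796 mm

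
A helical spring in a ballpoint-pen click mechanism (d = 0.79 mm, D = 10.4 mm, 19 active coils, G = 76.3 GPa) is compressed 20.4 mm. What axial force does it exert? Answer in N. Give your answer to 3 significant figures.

k = Gd⁴/(8D³N_a) = (76.3×10³)(0.79⁴)/(8·10.4³·19) = 0.17382 N/mm
F = k·δ = 0.17382 × 20.4 = 3.5458 N

3.55 N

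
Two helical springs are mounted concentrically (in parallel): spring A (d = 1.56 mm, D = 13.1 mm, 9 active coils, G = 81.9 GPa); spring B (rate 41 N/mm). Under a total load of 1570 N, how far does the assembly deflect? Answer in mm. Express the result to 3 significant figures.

k_A = Gd⁴/(8D³N_a) = (81.9×10³)(1.56⁴)/(8·13.1³·9) = 2.9966 N/mm
Parallel: k_eq = 2.9966 + 41 = 43.997 N/mm
δ = F/k_eq = 1570/43.997 = 35.685 mm

35.7 mm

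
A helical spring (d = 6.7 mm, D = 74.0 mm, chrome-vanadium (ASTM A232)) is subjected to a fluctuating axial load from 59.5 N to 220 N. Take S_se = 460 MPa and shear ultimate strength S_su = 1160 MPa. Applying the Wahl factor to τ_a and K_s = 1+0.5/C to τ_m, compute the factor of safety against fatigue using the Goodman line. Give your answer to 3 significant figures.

4.94

C = D/d = 74.0/6.7 = 11.0448; K_W = (4C−1)/(4C−4)+0.615/C = 1.1303; K_s = 1+0.5/C = 1.0453
F_a = (F_max−F_min)/2 = 80.25 N; F_m = (F_max+F_min)/2 = 139.75 N
τ_a = K_W·8F_aD/(πd³) = 1.1303 × 50.28 = 56.834 MPa
τ_m = K_s·8F_mD/(πd³) = 1.0453 × 87.559 = 91.522 MPa
Goodman: 1/n_f = τ_a/S_se + τ_m/S_su = 56.834/460 + 91.522/1160 = 0.12355 + 0.07890 = 0.20245
n_f = 1/0.20245 = 4.939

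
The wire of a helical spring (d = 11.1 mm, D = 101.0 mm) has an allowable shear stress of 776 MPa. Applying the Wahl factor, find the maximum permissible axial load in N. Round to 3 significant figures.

C = D/d = 101.0/11.1 = 9.0991
K_W = (4C−1)/(4C−4) + 0.615/C = 35.396/32.396 + 0.0676 = 1.1602
τ_max = K·8FD/(πd³) → F_max = τ_allow·πd³/(8DK)
F_max = 776·π·11.1³/(8·101.0·1.1602) = 3.3341e+06/937.44 = 3556.6 N

3560 N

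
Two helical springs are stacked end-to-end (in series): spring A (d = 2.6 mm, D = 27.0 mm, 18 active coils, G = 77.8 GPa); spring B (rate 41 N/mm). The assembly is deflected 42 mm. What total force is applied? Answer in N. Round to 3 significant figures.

51.1 N

k_A = Gd⁴/(8D³N_a) = (77.8×10³)(2.6⁴)/(8·27.0³·18) = 1.2544 N/mm
Series: 1/k_eq = 1/1.2544 + 1/41 = 0.82162; k_eq = 1.2171 N/mm
F = k_eq·δ = 1.2171·42 = 51.119 N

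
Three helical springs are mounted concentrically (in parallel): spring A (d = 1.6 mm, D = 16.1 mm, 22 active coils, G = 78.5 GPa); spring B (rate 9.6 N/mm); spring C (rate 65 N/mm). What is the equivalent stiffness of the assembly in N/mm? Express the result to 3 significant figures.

75.3 N/mm

k_A = Gd⁴/(8D³N_a) = (78.5×10³)(1.6⁴)/(8·16.1³·22) = 0.70042 N/mm
Parallel: k_eq = 0.70042 + 9.6 + 65 = 75.3 N/mm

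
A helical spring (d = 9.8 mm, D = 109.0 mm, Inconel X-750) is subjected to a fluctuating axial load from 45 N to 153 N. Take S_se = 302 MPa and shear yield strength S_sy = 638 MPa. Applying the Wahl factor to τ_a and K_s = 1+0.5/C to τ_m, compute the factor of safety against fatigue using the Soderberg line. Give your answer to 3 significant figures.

C = D/d = 109.0/9.8 = 11.1224; K_W = (4C−1)/(4C−4)+0.615/C = 1.1294; K_s = 1+0.5/C = 1.0450
F_a = (F_max−F_min)/2 = 54 N; F_m = (F_max+F_min)/2 = 99 N
τ_a = K_W·8F_aD/(πd³) = 1.1294 × 15.925 = 17.986 MPa
τ_m = K_s·8F_mD/(πd³) = 1.0450 × 29.196 = 30.508 MPa
Soderberg: 1/n_f = τ_a/S_se + τ_m/S_sy = 17.986/302 + 30.508/638 = 0.05955 + 0.04782 = 0.10737
n_f = 1/0.10737 = 9.313

9.31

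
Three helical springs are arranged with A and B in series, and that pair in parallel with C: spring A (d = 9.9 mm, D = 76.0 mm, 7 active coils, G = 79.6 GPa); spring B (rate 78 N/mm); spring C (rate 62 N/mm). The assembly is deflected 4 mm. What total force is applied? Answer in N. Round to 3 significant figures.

337 N

k_A = Gd⁴/(8D³N_a) = (79.6×10³)(9.9⁴)/(8·76.0³·7) = 31.105 N/mm
Springs A,B series: k_AB = 1/(1/31.105+1/78) = 22.237 N/mm; parallel with C: k_eq = 22.237+62 = 84.237 N/mm
F = k_eq·δ = 84.237·4 = 336.95 N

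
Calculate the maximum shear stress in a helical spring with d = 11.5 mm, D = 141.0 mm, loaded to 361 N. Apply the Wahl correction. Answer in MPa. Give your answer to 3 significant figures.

95.2 MPa

Spring index C = D/d = 141.0/11.5 = 12.2609
K_W = (4C−1)/(4C−4) + 0.615/C = 48.043/45.043 + 0.0502 = 1.1168
τ₀ = 8FD/(πd³) = 8·361·141.0/(π·11.5³) = 407208/4778 = 85.226 MPa
τ_max = K·τ₀ = 1.1168 × 85.226 = 95.177 MPa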